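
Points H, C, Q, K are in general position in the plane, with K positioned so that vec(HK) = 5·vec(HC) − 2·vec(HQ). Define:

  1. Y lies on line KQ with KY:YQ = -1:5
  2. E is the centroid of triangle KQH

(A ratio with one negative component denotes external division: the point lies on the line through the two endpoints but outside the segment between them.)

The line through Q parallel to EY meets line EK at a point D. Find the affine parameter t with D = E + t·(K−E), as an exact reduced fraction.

Assign H = (0, 0), C = (1, 0), Q = (0, 1), K = (5, -2) — the answer is frame-independent, so this choice is without loss of generality.
1. Y lies on line KQ with KY:YQ = -1:5 ⇒ Y = (25/4, -11/4)
2. E is the centroid of triangle KQH ⇒ E = (5/3, -1/3)
through Q parallel to EY: direction (55/12, -29/12); meets EK at D = (55/3, -26/3)
D = E + t·(K−E) with t = 5

t = 5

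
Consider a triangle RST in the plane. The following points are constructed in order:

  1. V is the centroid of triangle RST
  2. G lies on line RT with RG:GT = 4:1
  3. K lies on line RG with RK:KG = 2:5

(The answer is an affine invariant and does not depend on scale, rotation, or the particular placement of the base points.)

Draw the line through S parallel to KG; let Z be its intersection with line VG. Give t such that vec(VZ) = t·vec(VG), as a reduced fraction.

t = -2

Choose coordinates R = (0, 0), S = (1, 0), T = (0, 1).
1. V is the centroid of triangle RST ⇒ V = (1/3, 1/3)
2. G lies on line RT with RG:GT = 4:1 ⇒ G = (0, 4/5)
3. K lies on line RG with RK:KG = 2:5 ⇒ K = (0, 8/35)
through S parallel to KG: direction (0, 4/7); meets VG at Z = (1, -3/5)
Z = V + t·(G−V) with t = -2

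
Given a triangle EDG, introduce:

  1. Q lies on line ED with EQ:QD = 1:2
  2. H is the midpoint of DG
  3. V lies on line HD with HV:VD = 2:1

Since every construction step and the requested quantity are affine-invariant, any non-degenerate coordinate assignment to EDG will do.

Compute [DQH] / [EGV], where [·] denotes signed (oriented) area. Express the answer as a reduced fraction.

[DQH]:[EGV] = 2/5

Choose coordinates E = (0, 0), D = (1, 0), G = (0, 1).
1. Q lies on line ED with EQ:QD = 1:2 ⇒ Q = (1/3, 0)
2. H is the midpoint of DG ⇒ H = (1/2, 1/2)
3. V lies on line HD with HV:VD = 2:1 ⇒ V = (5/6, 1/6)
2·[DQH] = -1/3, 2·[EGV] = -5/6
[DQH]:[EGV] = -1/3:-5/6 = 2/5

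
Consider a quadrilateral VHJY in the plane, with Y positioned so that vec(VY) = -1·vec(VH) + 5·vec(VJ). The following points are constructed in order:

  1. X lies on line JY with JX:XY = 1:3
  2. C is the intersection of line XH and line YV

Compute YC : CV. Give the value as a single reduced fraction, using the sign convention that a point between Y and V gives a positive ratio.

Set V = (0, 0), H = (1, 0), J = (0, 1), Y = (-1, 5); any affine frame gives the same invariant.
1. X lies on line JY with JX:XY = 1:3 ⇒ X = (-1/4, 2)
2. C is the intersection of line XH and line YV ⇒ C = (-8/17, 40/17)
C = Y + t·(V−Y) with t = 9/17, so YC:CV = t:(1−t) = 9/17:8/17

YC:CV = 9/8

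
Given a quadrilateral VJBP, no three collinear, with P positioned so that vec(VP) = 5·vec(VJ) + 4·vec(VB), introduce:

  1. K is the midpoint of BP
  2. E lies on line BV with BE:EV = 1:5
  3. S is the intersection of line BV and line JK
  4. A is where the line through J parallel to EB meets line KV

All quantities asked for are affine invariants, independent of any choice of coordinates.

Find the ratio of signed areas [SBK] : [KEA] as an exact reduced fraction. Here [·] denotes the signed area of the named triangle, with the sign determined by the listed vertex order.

Assign V = (0, 0), J = (1, 0), B = (0, 1), P = (5, 4) — the answer is frame-independent, so this choice is without loss of generality.
1. K is the midpoint of BP ⇒ K = (5/2, 5/2)
2. E lies on line BV with BE:EV = 1:5 ⇒ E = (0, 5/6)
3. S is the intersection of line BV and line JK ⇒ S = (0, -5/3)
4. A is where the line through J parallel to EB meets line KV ⇒ A = (1, 1)
2·[SBK] = -20/3, 2·[KEA] = 5/4
[SBK]:[KEA] = -20/3:5/4 = -16/3

[SBK]:[KEA] = -16/3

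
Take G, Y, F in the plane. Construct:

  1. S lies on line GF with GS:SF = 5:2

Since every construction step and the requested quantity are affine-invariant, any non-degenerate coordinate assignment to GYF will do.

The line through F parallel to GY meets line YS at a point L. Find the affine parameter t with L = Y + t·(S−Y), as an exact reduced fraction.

t = 7/5

Set G = (0, 0), Y = (1, 0), F = (0, 1); any affine frame gives the same invariant.
1. S lies on line GF with GS:SF = 5:2 ⇒ S = (0, 5/7)
through F parallel to GY: direction (1, 0); meets YS at L = (-2/5, 1)
L = Y + t·(S−Y) with t = 7/5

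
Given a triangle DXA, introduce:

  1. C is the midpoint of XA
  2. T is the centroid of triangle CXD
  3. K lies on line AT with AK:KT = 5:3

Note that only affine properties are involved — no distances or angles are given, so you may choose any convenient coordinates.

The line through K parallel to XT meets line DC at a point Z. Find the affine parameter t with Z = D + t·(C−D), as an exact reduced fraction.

Work in coordinates with D = (0, 0), X = (1, 0), A = (0, 1).
1. C is the midpoint of XA ⇒ C = (1/2, 1/2)
2. T is the centroid of triangle CXD ⇒ T = (1/2, 1/6)
3. K lies on line AT with AK:KT = 5:3 ⇒ K = (5/16, 23/48)
through K parallel to XT: direction (-1/2, 1/6); meets DC at Z = (7/16, 7/16)
Z = D + t·(C−D) with t = 7/8

t = 7/8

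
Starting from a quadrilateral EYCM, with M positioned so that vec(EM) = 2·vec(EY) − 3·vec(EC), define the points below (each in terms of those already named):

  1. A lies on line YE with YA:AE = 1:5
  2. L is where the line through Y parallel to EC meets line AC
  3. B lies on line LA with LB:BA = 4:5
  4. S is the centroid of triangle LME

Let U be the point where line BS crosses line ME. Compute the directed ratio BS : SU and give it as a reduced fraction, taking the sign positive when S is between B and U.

BS:SU = 76/39

Choose coordinates E = (0, 0), Y = (1, 0), C = (0, 1), M = (2, -3).
1. A lies on line YE with YA:AE = 1:5 ⇒ A = (5/6, 0)
2. L is where the line through Y parallel to EC meets line AC ⇒ L = (1, -1/5)
3. B lies on line LA with LB:BA = 4:5 ⇒ B = (25/27, -1/9)
4. S is the centroid of triangle LME ⇒ S = (1, -16/15)
line BS meets ME at U = (355/342, -355/228)
S = B + t·(U−B) with t = 76/115, so BS:SU = 76/115:39/115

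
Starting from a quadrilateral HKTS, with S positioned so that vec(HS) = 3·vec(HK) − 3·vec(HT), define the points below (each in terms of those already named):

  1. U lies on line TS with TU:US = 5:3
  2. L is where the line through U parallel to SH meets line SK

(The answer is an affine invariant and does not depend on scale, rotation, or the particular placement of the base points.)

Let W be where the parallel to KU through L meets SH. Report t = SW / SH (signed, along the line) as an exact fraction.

t = 3/40

Work in coordinates with H = (0, 0), K = (1, 0), T = (0, 1), S = (3, -3).
1. U lies on line TS with TU:US = 5:3 ⇒ U = (15/8, -3/2)
2. L is where the line through U parallel to SH meets line SK ⇒ L = (9/4, -15/8)
through L parallel to KU: direction (7/8, -3/2); meets SH at W = (111/40, -111/40)
W = S + t·(H−S) with t = 3/40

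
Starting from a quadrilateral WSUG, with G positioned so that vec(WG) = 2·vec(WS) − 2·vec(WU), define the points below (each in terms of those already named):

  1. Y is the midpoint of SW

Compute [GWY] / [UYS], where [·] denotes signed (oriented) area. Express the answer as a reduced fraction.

Work in coordinates with W = (0, 0), S = (1, 0), U = (0, 1), G = (2, -2).
1. Y is the midpoint of SW ⇒ Y = (1/2, 0)
2·[GWY] = -1, 2·[UYS] = 1/2
[GWY]:[UYS] = -1:1/2 = -2

[GWY]:[UYS] = -2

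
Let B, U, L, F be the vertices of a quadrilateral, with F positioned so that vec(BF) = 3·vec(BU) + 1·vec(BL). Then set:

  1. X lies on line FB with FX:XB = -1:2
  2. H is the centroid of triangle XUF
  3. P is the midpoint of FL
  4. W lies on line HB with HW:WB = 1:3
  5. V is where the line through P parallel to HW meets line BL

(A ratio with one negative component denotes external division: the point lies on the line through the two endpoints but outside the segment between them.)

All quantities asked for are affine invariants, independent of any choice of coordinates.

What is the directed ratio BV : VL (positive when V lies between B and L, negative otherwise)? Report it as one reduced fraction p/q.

Work in coordinates with B = (0, 0), U = (1, 0), L = (0, 1), F = (3, 1).
1. X lies on line FB with FX:XB = -1:2 ⇒ X = (6, 2)
2. H is the centroid of triangle XUF ⇒ H = (10/3, 1)
3. P is the midpoint of FL ⇒ P = (3/2, 1)
4. W lies on line HB with HW:WB = 1:3 ⇒ W = (5/2, 3/4)
5. V is where the line through P parallel to HW meets line BL ⇒ V = (0, 11/20)
V = B + t·(L−B) with t = 11/20, so BV:VL = t:(1−t) = 11/20:9/20

BV:VL = 11/9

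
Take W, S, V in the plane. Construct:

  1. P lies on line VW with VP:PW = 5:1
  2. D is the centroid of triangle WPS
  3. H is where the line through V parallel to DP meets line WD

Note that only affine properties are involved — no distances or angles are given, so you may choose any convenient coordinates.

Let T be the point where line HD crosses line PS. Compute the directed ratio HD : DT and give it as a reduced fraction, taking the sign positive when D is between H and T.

Assign W = (0, 0), S = (1, 0), V = (0, 1) — the answer is frame-independent, so this choice is without loss of generality.
1. P lies on line VW with VP:PW = 5:1 ⇒ P = (0, 1/6)
2. D is the centroid of triangle WPS ⇒ D = (1/3, 1/18)
3. H is where the line through V parallel to DP meets line WD ⇒ H = (2, 1/3)
line HD meets PS at T = (1/2, 1/12)
D = H + t·(T−H) with t = 10/9, so HD:DT = 10/9:-1/9

HD:DT = -10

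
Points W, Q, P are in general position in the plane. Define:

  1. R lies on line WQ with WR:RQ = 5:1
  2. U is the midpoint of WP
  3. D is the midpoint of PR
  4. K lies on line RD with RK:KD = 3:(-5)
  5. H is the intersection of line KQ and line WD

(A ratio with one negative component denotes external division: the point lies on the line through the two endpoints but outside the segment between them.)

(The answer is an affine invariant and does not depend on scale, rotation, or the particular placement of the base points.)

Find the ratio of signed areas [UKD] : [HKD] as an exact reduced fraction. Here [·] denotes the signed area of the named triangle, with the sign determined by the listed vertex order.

[UKD]:[HKD] = -13/10

Assign W = (0, 0), Q = (1, 0), P = (0, 1) — the answer is frame-independent, so this choice is without loss of generality.
1. R lies on line WQ with WR:RQ = 5:1 ⇒ R = (5/6, 0)
2. U is the midpoint of WP ⇒ U = (0, 1/2)
3. D is the midpoint of PR ⇒ D = (5/12, 1/2)
4. K lies on line RD with RK:KD = 3:(-5) ⇒ K = (35/24, -3/4)
5. H is the intersection of line KQ and line WD ⇒ H = (15/26, 9/13)
2·[UKD] = 25/48, 2·[HKD] = -125/312
[UKD]:[HKD] = 25/48:-125/312 = -13/10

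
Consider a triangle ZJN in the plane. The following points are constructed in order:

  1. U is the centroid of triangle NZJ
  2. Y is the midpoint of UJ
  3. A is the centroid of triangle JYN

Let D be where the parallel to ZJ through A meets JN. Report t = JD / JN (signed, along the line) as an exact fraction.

Assign Z = (0, 0), J = (1, 0), N = (0, 1) — the answer is frame-independent, so this choice is without loss of generality.
1. U is the centroid of triangle NZJ ⇒ U = (1/3, 1/3)
2. Y is the midpoint of UJ ⇒ Y = (2/3, 1/6)
3. A is the centroid of triangle JYN ⇒ A = (5/9, 7/18)
through A parallel to ZJ: direction (1, 0); meets JN at D = (11/18, 7/18)
D = J + t·(N−J) with t = 7/18

t = 7/18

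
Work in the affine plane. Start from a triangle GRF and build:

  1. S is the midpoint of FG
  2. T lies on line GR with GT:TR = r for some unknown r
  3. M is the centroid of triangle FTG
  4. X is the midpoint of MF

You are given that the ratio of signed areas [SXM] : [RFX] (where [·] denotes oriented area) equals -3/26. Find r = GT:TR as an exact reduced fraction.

r = 3/5

Set G = (0, 0), R = (1, 0), F = (0, 1); any affine frame gives the same invariant.
1. S is the midpoint of FG ⇒ S = (0, 1/2)
2. With GT:TR = r, write λ = r/(r+1) so T = G + λ·(R−G); T is affine-linear in λ
3. M is the centroid of triangle FTG ⇒ M is an affine combination of earlier points and hence also affine-linear in λ
4. X is the midpoint of MF ⇒ X is an affine combination of earlier points and hence also affine-linear in λ
Every point depending on T is an affine combination of T and λ-independent points, so each such coordinate is linear in λ; the λ² term in each signed area is a multiple of (R−G)×(R−G) = 0, so 2·[SXM] and 2·[RFX] are each linear in λ. Evaluating at λ=0 and λ=1:
  2·[SXM] = -1/12·λ,   2·[RFX] = -1/6·λ + 1/3
So [SXM]:[RFX] = (-1/12·λ) / (-1/6·λ + 1/3). Setting this equal to -3/26:
  -1/12·λ = -3/26·(-1/6·λ + 1/3)  ⇒  λ = 3/8
Then r = λ/(1−λ) = (3/8)/(5/8) = 3/5. Check: with r = 3/5, T = (3/8, 0) and [SXM]:[RFX] = -3/26 as required.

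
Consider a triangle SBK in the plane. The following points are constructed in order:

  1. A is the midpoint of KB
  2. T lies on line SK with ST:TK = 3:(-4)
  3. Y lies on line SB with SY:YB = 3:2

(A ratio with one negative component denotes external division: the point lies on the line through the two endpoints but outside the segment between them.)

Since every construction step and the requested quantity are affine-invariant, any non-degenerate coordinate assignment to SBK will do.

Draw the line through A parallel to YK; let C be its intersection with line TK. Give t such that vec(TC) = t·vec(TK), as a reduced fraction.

Choose coordinates S = (0, 0), B = (1, 0), K = (0, 1).
1. A is the midpoint of KB ⇒ A = (1/2, 1/2)
2. T lies on line SK with ST:TK = 3:(-4) ⇒ T = (0, -3)
3. Y lies on line SB with SY:YB = 3:2 ⇒ Y = (3/5, 0)
through A parallel to YK: direction (-3/5, 1); meets TK at C = (0, 4/3)
C = T + t·(K−T) with t = 13/12

t = 13/12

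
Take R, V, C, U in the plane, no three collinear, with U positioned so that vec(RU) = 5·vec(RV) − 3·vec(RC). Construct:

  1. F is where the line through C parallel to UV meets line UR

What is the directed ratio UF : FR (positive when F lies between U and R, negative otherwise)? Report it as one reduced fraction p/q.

UF:FR = -1/4

Set R = (0, 0), V = (1, 0), C = (0, 1), U = (5, -3); any affine frame gives the same invariant.
1. F is where the line through C parallel to UV meets line UR ⇒ F = (20/3, -4)
F = U + t·(R−U) with t = -1/3, so UF:FR = t:(1−t) = -1/3:4/3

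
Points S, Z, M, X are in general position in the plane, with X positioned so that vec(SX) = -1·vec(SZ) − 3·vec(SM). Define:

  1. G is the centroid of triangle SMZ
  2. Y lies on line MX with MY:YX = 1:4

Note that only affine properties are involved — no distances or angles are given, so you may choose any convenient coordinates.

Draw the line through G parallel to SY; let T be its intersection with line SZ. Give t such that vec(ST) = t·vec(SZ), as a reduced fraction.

Work in coordinates with S = (0, 0), Z = (1, 0), M = (0, 1), X = (-1, -3).
1. G is the centroid of triangle SMZ ⇒ G = (1/3, 1/3)
2. Y lies on line MX with MY:YX = 1:4 ⇒ Y = (-1/5, 1/5)
through G parallel to SY: direction (-1/5, 1/5); meets SZ at T = (2/3, 0)
T = S + t·(Z−S) with t = 2/3

t = 2/3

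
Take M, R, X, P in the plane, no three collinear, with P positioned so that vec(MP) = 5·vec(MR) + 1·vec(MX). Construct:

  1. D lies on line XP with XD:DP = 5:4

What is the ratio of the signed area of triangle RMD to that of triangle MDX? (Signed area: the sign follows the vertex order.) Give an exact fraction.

Set M = (0, 0), R = (1, 0), X = (0, 1), P = (5, 1); any affine frame gives the same invariant.
1. D lies on line XP with XD:DP = 5:4 ⇒ D = (25/9, 1)
2·[RMD] = -1, 2·[MDX] = 25/9
[RMD]:[MDX] = -1:25/9 = -9/25

[RMD]:[MDX] = -9/25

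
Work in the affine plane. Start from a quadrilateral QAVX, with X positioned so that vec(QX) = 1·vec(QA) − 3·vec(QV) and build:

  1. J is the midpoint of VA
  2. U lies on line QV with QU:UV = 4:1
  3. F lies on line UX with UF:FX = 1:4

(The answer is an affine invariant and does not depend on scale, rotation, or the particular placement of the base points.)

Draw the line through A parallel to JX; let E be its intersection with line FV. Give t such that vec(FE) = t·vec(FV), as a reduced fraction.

Set Q = (0, 0), A = (1, 0), V = (0, 1), X = (1, -3); any affine frame gives the same invariant.
1. J is the midpoint of VA ⇒ J = (1/2, 1/2)
2. U lies on line QV with QU:UV = 4:1 ⇒ U = (0, 4/5)
3. F lies on line UX with UF:FX = 1:4 ⇒ F = (1/5, 1/25)
through A parallel to JX: direction (1/2, -7/2); meets FV at E = (30/11, -133/11)
E = F + t·(V−F) with t = -139/11

t = -139/11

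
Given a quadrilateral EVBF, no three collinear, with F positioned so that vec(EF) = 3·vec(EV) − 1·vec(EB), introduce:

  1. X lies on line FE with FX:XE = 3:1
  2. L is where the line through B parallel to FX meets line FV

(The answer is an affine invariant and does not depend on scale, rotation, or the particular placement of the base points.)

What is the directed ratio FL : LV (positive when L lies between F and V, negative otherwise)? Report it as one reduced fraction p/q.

Choose coordinates E = (0, 0), V = (1, 0), B = (0, 1), F = (3, -1).
1. X lies on line FE with FX:XE = 3:1 ⇒ X = (3/4, -1/4)
2. L is where the line through B parallel to FX meets line FV ⇒ L = (-3, 2)
L = F + t·(V−F) with t = 3, so FL:LV = t:(1−t) = 3:-2

FL:LV = -3/2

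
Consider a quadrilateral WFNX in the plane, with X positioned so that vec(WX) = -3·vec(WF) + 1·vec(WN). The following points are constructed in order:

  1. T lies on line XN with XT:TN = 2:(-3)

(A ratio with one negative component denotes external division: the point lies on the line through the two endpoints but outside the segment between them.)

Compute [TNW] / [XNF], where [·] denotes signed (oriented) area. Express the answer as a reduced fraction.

[TNW]:[XNF] = 3

Assign W = (0, 0), F = (1, 0), N = (0, 1), X = (-3, 1) — the answer is frame-independent, so this choice is without loss of generality.
1. T lies on line XN with XT:TN = 2:(-3) ⇒ T = (-9, 1)
2·[TNW] = -9, 2·[XNF] = -3
[TNW]:[XNF] = -9:-3 = 3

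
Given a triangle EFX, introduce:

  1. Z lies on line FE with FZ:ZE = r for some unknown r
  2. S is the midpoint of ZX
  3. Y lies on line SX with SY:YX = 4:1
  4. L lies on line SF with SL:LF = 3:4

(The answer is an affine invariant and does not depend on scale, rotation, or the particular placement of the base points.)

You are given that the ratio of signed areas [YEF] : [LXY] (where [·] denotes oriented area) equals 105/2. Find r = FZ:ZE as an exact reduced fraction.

Choose coordinates E = (0, 0), F = (1, 0), X = (0, 1).
1. With FZ:ZE = r, write λ = r/(r+1) so Z = F + λ·(E−F); Z is affine-linear in λ
2. S is the midpoint of ZX ⇒ S is an affine combination of earlier points and hence also affine-linear in λ
3. Y lies on line SX with SY:YX = 4:1 ⇒ Y is an affine combination of earlier points and hence also affine-linear in λ
4. L lies on line SF with SL:LF = 3:4 ⇒ L is an affine combination of earlier points and hence also affine-linear in λ
Every point depending on Z is an affine combination of Z and λ-independent points, so each such coordinate is linear in λ; the λ² term in each signed area is a multiple of (E−F)×(E−F) = 0, so 2·[YEF] and 2·[LXY] are each linear in λ. Evaluating at λ=0 and λ=1:
  2·[YEF] = 9/10,   2·[LXY] = 3/70·λ
So [YEF]:[LXY] = (9/10) / (3/70·λ). Setting this equal to 105/2:
  9/10 = 105/2·(3/70·λ)  ⇒  λ = 2/5
Then r = λ/(1−λ) = (2/5)/(3/5) = 2/3. Check: with r = 2/3, Z = (3/5, 0) and [YEF]:[LXY] = 105/2 as required.

r = 2/3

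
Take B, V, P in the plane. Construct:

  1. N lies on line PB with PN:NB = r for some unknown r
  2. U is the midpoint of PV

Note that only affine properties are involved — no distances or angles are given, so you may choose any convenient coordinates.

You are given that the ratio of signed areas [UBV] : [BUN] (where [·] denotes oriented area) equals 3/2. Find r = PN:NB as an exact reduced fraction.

Choose coordinates B = (0, 0), V = (1, 0), P = (0, 1).
1. With PN:NB = r, write λ = r/(r+1) so N = P + λ·(B−P); N is affine-linear in λ
2. U is the midpoint of PV ⇒ U = (1/2, 1/2)
Every point depending on N is an affine combination of N and λ-independent points, so each such coordinate is linear in λ; the λ² term in each signed area is a multiple of (B−P)×(B−P) = 0, so 2·[UBV] and 2·[BUN] are each linear in λ. Evaluating at λ=0 and λ=1:
  2·[UBV] = 1/2,   2·[BUN] = -1/2·λ + 1/2
So [UBV]:[BUN] = (1/2) / (-1/2·λ + 1/2). Setting this equal to 3/2:
  1/2 = 3/2·(-1/2·λ + 1/2)  ⇒  λ = 1/3
Then r = λ/(1−λ) = (1/3)/(2/3) = 1/2. Check: with r = 1/2, N = (0, 2/3) and [UBV]:[BUN] = 3/2 as required.

r = 1/2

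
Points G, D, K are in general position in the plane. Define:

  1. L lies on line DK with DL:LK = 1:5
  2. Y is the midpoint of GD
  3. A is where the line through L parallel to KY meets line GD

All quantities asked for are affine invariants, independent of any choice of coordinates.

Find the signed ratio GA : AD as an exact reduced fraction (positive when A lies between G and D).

Set G = (0, 0), D = (1, 0), K = (0, 1); any affine frame gives the same invariant.
1. L lies on line DK with DL:LK = 1:5 ⇒ L = (5/6, 1/6)
2. Y is the midpoint of GD ⇒ Y = (1/2, 0)
3. A is where the line through L parallel to KY meets line GD ⇒ A = (11/12, 0)
A = G + t·(D−G) with t = 11/12, so GA:AD = t:(1−t) = 11/12:1/12

GA:AD = 11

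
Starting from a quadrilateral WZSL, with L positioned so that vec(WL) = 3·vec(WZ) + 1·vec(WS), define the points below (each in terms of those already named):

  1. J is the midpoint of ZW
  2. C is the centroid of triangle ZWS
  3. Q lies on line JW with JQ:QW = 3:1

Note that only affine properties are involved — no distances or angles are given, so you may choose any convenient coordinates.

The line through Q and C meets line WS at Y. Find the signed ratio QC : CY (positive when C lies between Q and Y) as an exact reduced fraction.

QC:CY = -5/8

Assign W = (0, 0), Z = (1, 0), S = (0, 1), L = (3, 1) — the answer is frame-independent, so this choice is without loss of generality.
1. J is the midpoint of ZW ⇒ J = (1/2, 0)
2. C is the centroid of triangle ZWS ⇒ C = (1/3, 1/3)
3. Q lies on line JW with JQ:QW = 3:1 ⇒ Q = (1/8, 0)
line QC meets WS at Y = (0, -1/5)
C = Q + t·(Y−Q) with t = -5/3, so QC:CY = -5/3:8/3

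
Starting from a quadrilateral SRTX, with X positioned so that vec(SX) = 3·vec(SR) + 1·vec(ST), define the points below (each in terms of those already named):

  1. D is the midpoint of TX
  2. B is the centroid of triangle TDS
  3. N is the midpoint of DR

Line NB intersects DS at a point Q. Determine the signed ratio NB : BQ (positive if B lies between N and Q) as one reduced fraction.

Set S = (0, 0), R = (1, 0), T = (0, 1), X = (3, 1); any affine frame gives the same invariant.
1. D is the midpoint of TX ⇒ D = (3/2, 1)
2. B is the centroid of triangle TDS ⇒ B = (1/2, 2/3)
3. N is the midpoint of DR ⇒ N = (5/4, 1/2)
line NB meets DS at Q = (7/8, 7/12)
B = N + t·(Q−N) with t = 2, so NB:BQ = 2:-1

NB:BQ = -2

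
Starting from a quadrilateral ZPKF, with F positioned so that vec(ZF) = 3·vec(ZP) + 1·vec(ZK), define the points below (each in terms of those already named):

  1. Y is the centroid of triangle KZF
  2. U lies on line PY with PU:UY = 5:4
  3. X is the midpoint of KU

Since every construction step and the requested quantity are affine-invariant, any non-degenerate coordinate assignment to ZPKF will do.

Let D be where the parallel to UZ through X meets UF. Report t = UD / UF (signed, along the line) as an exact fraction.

Assign Z = (0, 0), P = (1, 0), K = (0, 1), F = (3, 1) — the answer is frame-independent, so this choice is without loss of generality.
1. Y is the centroid of triangle KZF ⇒ Y = (1, 2/3)
2. U lies on line PY with PU:UY = 5:4 ⇒ U = (1, 10/27)
3. X is the midpoint of KU ⇒ X = (1/2, 37/54)
through X parallel to UZ: direction (-1, -10/27); meets UF at D = (-8, -133/54)
D = U + t·(F−U) with t = -9/2

t = -9/2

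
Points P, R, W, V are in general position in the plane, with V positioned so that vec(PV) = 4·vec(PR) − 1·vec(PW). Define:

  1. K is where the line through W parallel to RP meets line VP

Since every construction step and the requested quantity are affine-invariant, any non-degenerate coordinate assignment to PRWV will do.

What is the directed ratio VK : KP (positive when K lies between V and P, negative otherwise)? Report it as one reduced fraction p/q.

VK:KP = -2

Work in coordinates with P = (0, 0), R = (1, 0), W = (0, 1), V = (4, -1).
1. K is where the line through W parallel to RP meets line VP ⇒ K = (-4, 1)
K = V + t·(P−V) with t = 2, so VK:KP = t:(1−t) = 2:-1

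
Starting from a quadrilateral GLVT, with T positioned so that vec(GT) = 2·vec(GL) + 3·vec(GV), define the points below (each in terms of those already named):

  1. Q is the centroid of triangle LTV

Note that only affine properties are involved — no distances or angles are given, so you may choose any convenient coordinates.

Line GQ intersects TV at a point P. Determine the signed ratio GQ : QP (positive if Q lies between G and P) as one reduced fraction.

Assign G = (0, 0), L = (1, 0), V = (0, 1), T = (2, 3) — the answer is frame-independent, so this choice is without loss of generality.
1. Q is the centroid of triangle LTV ⇒ Q = (1, 4/3)
line GQ meets TV at P = (3, 4)
Q = G + t·(P−G) with t = 1/3, so GQ:QP = 1/3:2/3

GQ:QP = 1/2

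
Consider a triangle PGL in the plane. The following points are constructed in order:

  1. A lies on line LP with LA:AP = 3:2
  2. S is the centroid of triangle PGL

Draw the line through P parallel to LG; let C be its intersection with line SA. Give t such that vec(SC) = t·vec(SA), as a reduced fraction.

Set P = (0, 0), G = (1, 0), L = (0, 1); any affine frame gives the same invariant.
1. A lies on line LP with LA:AP = 3:2 ⇒ A = (0, 2/5)
2. S is the centroid of triangle PGL ⇒ S = (1/3, 1/3)
through P parallel to LG: direction (1, -1); meets SA at C = (-1/2, 1/2)
C = S + t·(A−S) with t = 5/2

t = 5/2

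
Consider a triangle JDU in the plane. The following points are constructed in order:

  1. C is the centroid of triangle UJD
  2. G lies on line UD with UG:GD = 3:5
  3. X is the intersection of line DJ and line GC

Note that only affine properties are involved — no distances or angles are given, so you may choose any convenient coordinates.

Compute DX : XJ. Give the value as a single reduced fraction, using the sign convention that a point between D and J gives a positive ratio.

DX:XJ = 5/2

Choose coordinates J = (0, 0), D = (1, 0), U = (0, 1).
1. C is the centroid of triangle UJD ⇒ C = (1/3, 1/3)
2. G lies on line UD with UG:GD = 3:5 ⇒ G = (3/8, 5/8)
3. X is the intersection of line DJ and line GC ⇒ X = (2/7, 0)
X = D + t·(J−D) with t = 5/7, so DX:XJ = t:(1−t) = 5/7:2/7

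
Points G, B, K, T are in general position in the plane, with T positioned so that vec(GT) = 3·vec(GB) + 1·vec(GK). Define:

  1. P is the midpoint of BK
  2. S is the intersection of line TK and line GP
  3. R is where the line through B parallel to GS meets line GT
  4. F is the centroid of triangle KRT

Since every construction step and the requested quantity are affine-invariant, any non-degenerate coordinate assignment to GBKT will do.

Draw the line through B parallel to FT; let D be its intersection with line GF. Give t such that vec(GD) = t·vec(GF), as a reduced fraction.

Choose coordinates G = (0, 0), B = (1, 0), K = (0, 1), T = (3, 1).
1. P is the midpoint of BK ⇒ P = (1/2, 1/2)
2. S is the intersection of line TK and line GP ⇒ S = (1, 1)
3. R is where the line through B parallel to GS meets line GT ⇒ R = (3/2, 1/2)
4. F is the centroid of triangle KRT ⇒ F = (3/2, 5/6)
through B parallel to FT: direction (3/2, 1/6); meets GF at D = (-1/4, -5/36)
D = G + t·(F−G) with t = -1/6

t = -1/6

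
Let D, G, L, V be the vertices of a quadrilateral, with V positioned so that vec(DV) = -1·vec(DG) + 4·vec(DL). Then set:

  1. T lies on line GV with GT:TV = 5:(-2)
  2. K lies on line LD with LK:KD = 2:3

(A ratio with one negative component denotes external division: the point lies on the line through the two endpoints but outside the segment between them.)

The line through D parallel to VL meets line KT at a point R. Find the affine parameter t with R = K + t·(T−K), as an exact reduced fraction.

t = 9/14

Assign D = (0, 0), G = (1, 0), L = (0, 1), V = (-1, 4) — the answer is frame-independent, so this choice is without loss of generality.
1. T lies on line GV with GT:TV = 5:(-2) ⇒ T = (-7/3, 20/3)
2. K lies on line LD with LK:KD = 2:3 ⇒ K = (0, 3/5)
through D parallel to VL: direction (1, -3); meets KT at R = (-3/2, 9/2)
R = K + t·(T−K) with t = 9/14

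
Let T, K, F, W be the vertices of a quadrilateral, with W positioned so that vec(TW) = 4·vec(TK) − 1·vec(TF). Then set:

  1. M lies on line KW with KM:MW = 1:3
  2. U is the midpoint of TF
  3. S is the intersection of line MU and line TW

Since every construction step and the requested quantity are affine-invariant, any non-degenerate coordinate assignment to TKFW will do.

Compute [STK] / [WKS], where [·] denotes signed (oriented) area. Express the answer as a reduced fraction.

Choose coordinates T = (0, 0), K = (1, 0), F = (0, 1), W = (4, -1).
1. M lies on line KW with KM:MW = 1:3 ⇒ M = (7/4, -1/4)
2. U is the midpoint of TF ⇒ U = (0, 1/2)
3. S is the intersection of line MU and line TW ⇒ S = (14/5, -7/10)
2·[STK] = -7/10, 2·[WKS] = 3/10
[STK]:[WKS] = -7/10:3/10 = -7/3

[STK]:[WKS] = -7/3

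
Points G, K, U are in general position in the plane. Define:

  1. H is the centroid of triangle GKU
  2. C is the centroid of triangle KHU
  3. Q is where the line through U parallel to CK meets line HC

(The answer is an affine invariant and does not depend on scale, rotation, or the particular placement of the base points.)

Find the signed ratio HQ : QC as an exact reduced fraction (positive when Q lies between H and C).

HQ:QC = -2

Choose coordinates G = (0, 0), K = (1, 0), U = (0, 1).
1. H is the centroid of triangle GKU ⇒ H = (1/3, 1/3)
2. C is the centroid of triangle KHU ⇒ C = (4/9, 4/9)
3. Q is where the line through U parallel to CK meets line HC ⇒ Q = (5/9, 5/9)
Q = H + t·(C−H) with t = 2, so HQ:QC = t:(1−t) = 2:-1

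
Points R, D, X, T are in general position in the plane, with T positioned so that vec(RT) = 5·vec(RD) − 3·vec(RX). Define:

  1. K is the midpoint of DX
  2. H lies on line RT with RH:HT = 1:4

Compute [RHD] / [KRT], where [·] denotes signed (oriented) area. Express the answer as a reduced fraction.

[RHD]:[KRT] = 3/20

Choose coordinates R = (0, 0), D = (1, 0), X = (0, 1), T = (5, -3).
1. K is the midpoint of DX ⇒ K = (1/2, 1/2)
2. H lies on line RT with RH:HT = 1:4 ⇒ H = (1, -3/5)
2·[RHD] = 3/5, 2·[KRT] = 4
[RHD]:[KRT] = 3/5:4 = 3/20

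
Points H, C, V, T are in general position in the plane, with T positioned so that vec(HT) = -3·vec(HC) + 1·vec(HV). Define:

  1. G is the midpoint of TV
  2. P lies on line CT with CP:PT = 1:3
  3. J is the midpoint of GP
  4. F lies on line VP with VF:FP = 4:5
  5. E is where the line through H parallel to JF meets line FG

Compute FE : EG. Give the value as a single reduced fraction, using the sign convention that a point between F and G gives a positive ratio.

FE:EG = -8/13

Work in coordinates with H = (0, 0), C = (1, 0), V = (0, 1), T = (-3, 1).
1. G is the midpoint of TV ⇒ G = (-3/2, 1)
2. P lies on line CT with CP:PT = 1:3 ⇒ P = (0, 1/4)
3. J is the midpoint of GP ⇒ J = (-3/4, 5/8)
4. F lies on line VP with VF:FP = 4:5 ⇒ F = (0, 2/3)
5. E is where the line through H parallel to JF meets line FG ⇒ E = (12/5, 2/15)
E = F + t·(G−F) with t = -8/5, so FE:EG = t:(1−t) = -8/5:13/5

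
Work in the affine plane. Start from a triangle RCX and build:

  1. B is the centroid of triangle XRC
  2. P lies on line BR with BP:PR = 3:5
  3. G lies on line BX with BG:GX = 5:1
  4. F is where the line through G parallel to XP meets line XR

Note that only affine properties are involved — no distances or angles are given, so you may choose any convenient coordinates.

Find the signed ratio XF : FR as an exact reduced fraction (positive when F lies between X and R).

XF:FR = -1/11

Work in coordinates with R = (0, 0), C = (1, 0), X = (0, 1).
1. B is the centroid of triangle XRC ⇒ B = (1/3, 1/3)
2. P lies on line BR with BP:PR = 3:5 ⇒ P = (5/24, 5/24)
3. G lies on line BX with BG:GX = 5:1 ⇒ G = (1/18, 8/9)
4. F is where the line through G parallel to XP meets line XR ⇒ F = (0, 11/10)
F = X + t·(R−X) with t = -1/10, so XF:FR = t:(1−t) = -1/10:11/10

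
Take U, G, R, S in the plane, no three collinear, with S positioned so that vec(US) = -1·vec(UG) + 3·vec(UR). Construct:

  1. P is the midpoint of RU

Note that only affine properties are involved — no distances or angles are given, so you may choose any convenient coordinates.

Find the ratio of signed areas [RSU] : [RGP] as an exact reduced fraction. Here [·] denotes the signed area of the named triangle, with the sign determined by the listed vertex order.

Set U = (0, 0), G = (1, 0), R = (0, 1), S = (-1, 3); any affine frame gives the same invariant.
1. P is the midpoint of RU ⇒ P = (0, 1/2)
2·[RSU] = 1, 2·[RGP] = -1/2
[RSU]:[RGP] = 1:-1/2 = -2

[RSU]:[RGP] = -2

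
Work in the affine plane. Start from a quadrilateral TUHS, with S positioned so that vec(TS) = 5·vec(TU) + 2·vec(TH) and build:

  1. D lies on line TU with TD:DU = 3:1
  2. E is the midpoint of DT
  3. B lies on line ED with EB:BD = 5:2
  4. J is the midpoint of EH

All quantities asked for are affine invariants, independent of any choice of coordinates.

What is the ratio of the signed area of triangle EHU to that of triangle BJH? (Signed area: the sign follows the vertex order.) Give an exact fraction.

Choose coordinates T = (0, 0), U = (1, 0), H = (0, 1), S = (5, 2).
1. D lies on line TU with TD:DU = 3:1 ⇒ D = (3/4, 0)
2. E is the midpoint of DT ⇒ E = (3/8, 0)
3. B lies on line ED with EB:BD = 5:2 ⇒ B = (9/14, 0)
4. J is the midpoint of EH ⇒ J = (3/16, 1/2)
2·[EHU] = -5/8, 2·[BJH] = -15/112
[EHU]:[BJH] = -5/8:-15/112 = 14/3

[EHU]:[BJH] = 14/3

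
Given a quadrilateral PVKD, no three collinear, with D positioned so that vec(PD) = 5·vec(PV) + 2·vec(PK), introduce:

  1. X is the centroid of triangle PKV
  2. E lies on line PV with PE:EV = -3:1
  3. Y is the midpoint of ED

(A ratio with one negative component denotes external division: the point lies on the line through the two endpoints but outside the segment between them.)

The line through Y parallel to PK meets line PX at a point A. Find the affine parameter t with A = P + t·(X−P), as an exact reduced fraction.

t = 39/4

Choose coordinates P = (0, 0), V = (1, 0), K = (0, 1), D = (5, 2).
1. X is the centroid of triangle PKV ⇒ X = (1/3, 1/3)
2. E lies on line PV with PE:EV = -3:1 ⇒ E = (3/2, 0)
3. Y is the midpoint of ED ⇒ Y = (13/4, 1)
through Y parallel to PK: direction (0, 1); meets PX at A = (13/4, 13/4)
A = P + t·(X−P) with t = 39/4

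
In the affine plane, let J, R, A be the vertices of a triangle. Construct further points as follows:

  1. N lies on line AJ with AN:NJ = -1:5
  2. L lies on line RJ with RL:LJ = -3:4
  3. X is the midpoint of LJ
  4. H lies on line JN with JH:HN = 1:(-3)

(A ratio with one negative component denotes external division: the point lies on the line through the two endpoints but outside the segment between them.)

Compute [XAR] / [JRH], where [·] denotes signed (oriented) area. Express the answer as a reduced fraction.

[XAR]:[JRH] = -8/5

Choose coordinates J = (0, 0), R = (1, 0), A = (0, 1).
1. N lies on line AJ with AN:NJ = -1:5 ⇒ N = (0, 5/4)
2. L lies on line RJ with RL:LJ = -3:4 ⇒ L = (4, 0)
3. X is the midpoint of LJ ⇒ X = (2, 0)
4. H lies on line JN with JH:HN = 1:(-3) ⇒ H = (0, -5/8)
2·[XAR] = 1, 2·[JRH] = -5/8
[XAR]:[JRH] = 1:-5/8 = -8/5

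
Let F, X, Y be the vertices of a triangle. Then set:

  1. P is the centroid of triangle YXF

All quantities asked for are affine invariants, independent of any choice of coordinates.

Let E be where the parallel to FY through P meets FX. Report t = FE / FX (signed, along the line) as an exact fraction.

t = 1/3

Choose coordinates F = (0, 0), X = (1, 0), Y = (0, 1).
1. P is the centroid of triangle YXF ⇒ P = (1/3, 1/3)
through P parallel to FY: direction (0, 1); meets FX at E = (1/3, 0)
E = F + t·(X−F) with t = 1/3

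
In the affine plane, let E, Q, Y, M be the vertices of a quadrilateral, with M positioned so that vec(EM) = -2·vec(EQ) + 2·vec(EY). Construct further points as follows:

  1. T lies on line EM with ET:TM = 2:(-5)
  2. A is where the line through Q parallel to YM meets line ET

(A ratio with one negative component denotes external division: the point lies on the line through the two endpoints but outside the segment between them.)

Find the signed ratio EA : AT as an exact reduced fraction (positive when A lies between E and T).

Set E = (0, 0), Q = (1, 0), Y = (0, 1), M = (-2, 2); any affine frame gives the same invariant.
1. T lies on line EM with ET:TM = 2:(-5) ⇒ T = (4/3, -4/3)
2. A is where the line through Q parallel to YM meets line ET ⇒ A = (-1, 1)
A = E + t·(T−E) with t = -3/4, so EA:AT = t:(1−t) = -3/4:7/4

EA:AT = -3/7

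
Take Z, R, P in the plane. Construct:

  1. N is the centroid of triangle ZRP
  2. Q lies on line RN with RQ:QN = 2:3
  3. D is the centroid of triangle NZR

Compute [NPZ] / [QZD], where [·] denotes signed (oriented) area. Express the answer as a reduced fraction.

[NPZ]:[QZD] = -15

Choose coordinates Z = (0, 0), R = (1, 0), P = (0, 1).
1. N is the centroid of triangle ZRP ⇒ N = (1/3, 1/3)
2. Q lies on line RN with RQ:QN = 2:3 ⇒ Q = (11/15, 2/15)
3. D is the centroid of triangle NZR ⇒ D = (4/9, 1/9)
2·[NPZ] = 1/3, 2·[QZD] = -1/45
[NPZ]:[QZD] = 1/3:-1/45 = -15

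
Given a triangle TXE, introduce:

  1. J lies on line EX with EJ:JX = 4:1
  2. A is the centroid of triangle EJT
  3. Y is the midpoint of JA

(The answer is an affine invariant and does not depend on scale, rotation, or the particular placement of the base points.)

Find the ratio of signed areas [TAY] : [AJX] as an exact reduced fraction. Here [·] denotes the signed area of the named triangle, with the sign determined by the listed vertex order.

Choose coordinates T = (0, 0), X = (1, 0), E = (0, 1).
1. J lies on line EX with EJ:JX = 4:1 ⇒ J = (4/5, 1/5)
2. A is the centroid of triangle EJT ⇒ A = (4/15, 2/5)
3. Y is the midpoint of JA ⇒ Y = (8/15, 3/10)
2·[TAY] = -2/15, 2·[AJX] = -1/15
[TAY]:[AJX] = -2/15:-1/15 = 2

[TAY]:[AJX] = 2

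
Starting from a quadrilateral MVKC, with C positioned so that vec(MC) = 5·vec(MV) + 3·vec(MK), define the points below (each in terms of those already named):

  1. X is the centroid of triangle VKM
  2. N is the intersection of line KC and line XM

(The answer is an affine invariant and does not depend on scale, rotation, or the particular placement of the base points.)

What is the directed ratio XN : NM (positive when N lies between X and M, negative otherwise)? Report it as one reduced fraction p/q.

XN:NM = -4/5

Assign M = (0, 0), V = (1, 0), K = (0, 1), C = (5, 3) — the answer is frame-independent, so this choice is without loss of generality.
1. X is the centroid of triangle VKM ⇒ X = (1/3, 1/3)
2. N is the intersection of line KC and line XM ⇒ N = (5/3, 5/3)
N = X + t·(M−X) with t = -4, so XN:NM = t:(1−t) = -4:5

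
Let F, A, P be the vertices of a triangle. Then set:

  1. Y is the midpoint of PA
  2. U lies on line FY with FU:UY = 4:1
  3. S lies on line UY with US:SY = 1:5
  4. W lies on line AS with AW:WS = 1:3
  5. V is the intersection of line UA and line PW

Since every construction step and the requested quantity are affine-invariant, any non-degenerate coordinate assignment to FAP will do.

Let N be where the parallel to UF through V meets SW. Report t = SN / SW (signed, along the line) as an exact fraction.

t = 148/141

Work in coordinates with F = (0, 0), A = (1, 0), P = (0, 1).
1. Y is the midpoint of PA ⇒ Y = (1/2, 1/2)
2. U lies on line FY with FU:UY = 4:1 ⇒ U = (2/5, 2/5)
3. S lies on line UY with US:SY = 1:5 ⇒ S = (5/12, 5/12)
4. W lies on line AS with AW:WS = 1:3 ⇒ W = (41/48, 5/48)
5. V is the intersection of line UA and line PW ⇒ V = (41/47, 4/47)
through V parallel to UF: direction (-2/5, -2/5); meets SW at N = (247/282, 25/282)
N = S + t·(W−S) with t = 148/141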